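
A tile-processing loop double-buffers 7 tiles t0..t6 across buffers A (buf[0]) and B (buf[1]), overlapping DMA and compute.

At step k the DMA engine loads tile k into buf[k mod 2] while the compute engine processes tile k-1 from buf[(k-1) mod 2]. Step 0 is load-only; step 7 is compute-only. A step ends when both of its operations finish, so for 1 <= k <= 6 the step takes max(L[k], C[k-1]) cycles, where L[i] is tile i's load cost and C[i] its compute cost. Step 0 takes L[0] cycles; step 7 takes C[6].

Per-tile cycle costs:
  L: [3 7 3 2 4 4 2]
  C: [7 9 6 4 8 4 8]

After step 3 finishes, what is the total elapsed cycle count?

end_cycle[3] = 25

k=0 load=t0/3c comp=- wait=3 total=3
k=1 load=t1/7c comp=t0/7c wait=7 total=10
k=2 load=t2/3c comp=t1/9c wait=9 total=19
k=3 load=t3/2c comp=t2/6c wait=6 total=25
k=4 load=t4/4c comp=t3/4c wait=4 total=29
k=5 load=t5/4c comp=t4/8c wait=8 total=37
k=6 load=t6/2c comp=t5/4c wait=4 total=41
k=7 load=- comp=t6/8c wait=8 total=49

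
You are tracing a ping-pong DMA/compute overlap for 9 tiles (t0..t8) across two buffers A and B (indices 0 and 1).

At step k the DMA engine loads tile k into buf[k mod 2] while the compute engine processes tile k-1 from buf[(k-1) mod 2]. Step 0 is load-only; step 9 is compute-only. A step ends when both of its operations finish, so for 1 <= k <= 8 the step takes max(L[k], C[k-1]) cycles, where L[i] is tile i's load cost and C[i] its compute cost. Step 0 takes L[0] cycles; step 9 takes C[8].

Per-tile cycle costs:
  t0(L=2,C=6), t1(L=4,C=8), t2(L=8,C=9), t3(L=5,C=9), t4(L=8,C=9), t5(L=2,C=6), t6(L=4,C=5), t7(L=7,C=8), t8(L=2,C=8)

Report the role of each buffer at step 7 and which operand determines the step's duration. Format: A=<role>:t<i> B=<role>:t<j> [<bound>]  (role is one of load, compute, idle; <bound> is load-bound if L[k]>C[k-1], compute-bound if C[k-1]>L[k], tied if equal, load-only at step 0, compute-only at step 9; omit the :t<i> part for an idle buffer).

step 0: L[0]=2 → dur=2, Σ=2 | A=load:t0 B=idle [load-only]
step 1: L[1]=4 C[0]=6 → dur=6, Σ=8 | A=compute:t0 B=load:t1 [compute-bound]
step 2: L[2]=8 C[1]=8 → dur=8, Σ=16 | A=load:t2 B=compute:t1 [tied]
step 3: L[3]=5 C[2]=9 → dur=9, Σ=25 | A=compute:t2 B=load:t3 [compute-bound]
step 4: L[4]=8 C[3]=9 → dur=9, Σ=34 | A=load:t4 B=compute:t3 [compute-bound]
step 5: L[5]=2 C[4]=9 → dur=9, Σ=43 | A=compute:t4 B=load:t5 [compute-bound]
step 6: L[6]=4 C[5]=6 → dur=6, Σ=49 | A=load:t6 B=compute:t5 [compute-bound]
step 7: L[7]=7 C[6]=5 → dur=7, Σ=56 | A=compute:t6 B=load:t7 [load-bound]
step 8: L[8]=2 C[7]=8 → dur=8, Σ=64 | A=load:t8 B=compute:t7 [compute-bound]
step 9: C[8]=8 → dur=8, Σ=72 | A=compute:t8 B=idle [compute-only]

step 7: A=compute:t6 B=load:t7 [load-bound]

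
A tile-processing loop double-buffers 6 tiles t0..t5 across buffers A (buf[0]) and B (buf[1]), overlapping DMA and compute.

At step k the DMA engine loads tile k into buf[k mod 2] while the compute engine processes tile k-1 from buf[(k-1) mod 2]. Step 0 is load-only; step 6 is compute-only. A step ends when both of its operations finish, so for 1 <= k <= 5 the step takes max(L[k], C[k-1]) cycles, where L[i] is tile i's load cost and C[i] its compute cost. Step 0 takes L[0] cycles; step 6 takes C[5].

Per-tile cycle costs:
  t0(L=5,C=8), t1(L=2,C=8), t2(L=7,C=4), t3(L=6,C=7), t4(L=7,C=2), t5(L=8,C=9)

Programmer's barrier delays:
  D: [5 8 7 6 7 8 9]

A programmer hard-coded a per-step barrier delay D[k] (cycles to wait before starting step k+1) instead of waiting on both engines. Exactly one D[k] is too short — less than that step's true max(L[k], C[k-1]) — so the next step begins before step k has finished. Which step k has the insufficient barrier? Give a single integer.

[0] required=L[0]=5=5 vs D=5 ok
[1] required=max(L[1]=2,C[0]=8)=8 vs D=8 ok
[2] required=max(L[2]=7,C[1]=8)=8 vs D=7 SHORT
[3] required=max(L[3]=6,C[2]=4)=6 vs D=6 ok
[4] required=max(L[4]=7,C[3]=7)=7 vs D=7 ok
[5] required=max(L[5]=8,C[4]=2)=8 vs D=8 ok
[6] required=C[5]=9=9 vs D=9 ok

hazard at step 2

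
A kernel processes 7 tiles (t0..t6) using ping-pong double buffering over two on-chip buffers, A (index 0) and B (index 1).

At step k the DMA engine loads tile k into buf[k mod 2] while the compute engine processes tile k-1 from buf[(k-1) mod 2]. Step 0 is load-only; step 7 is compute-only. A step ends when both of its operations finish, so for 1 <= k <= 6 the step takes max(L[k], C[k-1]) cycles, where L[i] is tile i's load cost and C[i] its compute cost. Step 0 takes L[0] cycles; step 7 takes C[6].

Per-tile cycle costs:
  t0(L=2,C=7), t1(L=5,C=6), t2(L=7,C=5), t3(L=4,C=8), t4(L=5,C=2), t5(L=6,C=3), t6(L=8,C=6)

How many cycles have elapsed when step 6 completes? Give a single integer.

[0] DMA t0→A (2c) ∥ CU idle ⇒ 2c, clock 2
[1] DMA t1→B (5c) ∥ CU A:t0 (7c) ⇒ 7c, clock 9
[2] DMA t2→A (7c) ∥ CU B:t1 (6c) ⇒ 7c, clock 16
[3] DMA t3→B (4c) ∥ CU A:t2 (5c) ⇒ 5c, clock 21
[4] DMA t4→A (5c) ∥ CU B:t3 (8c) ⇒ 8c, clock 29
[5] DMA t5→B (6c) ∥ CU A:t4 (2c) ⇒ 6c, clock 35
[6] DMA t6→A (8c) ∥ CU B:t5 (3c) ⇒ 8c, clock 43
[7] DMA idle ∥ CU A:t6 (6c) ⇒ 6c, clock 49

end_cycle[6] = 43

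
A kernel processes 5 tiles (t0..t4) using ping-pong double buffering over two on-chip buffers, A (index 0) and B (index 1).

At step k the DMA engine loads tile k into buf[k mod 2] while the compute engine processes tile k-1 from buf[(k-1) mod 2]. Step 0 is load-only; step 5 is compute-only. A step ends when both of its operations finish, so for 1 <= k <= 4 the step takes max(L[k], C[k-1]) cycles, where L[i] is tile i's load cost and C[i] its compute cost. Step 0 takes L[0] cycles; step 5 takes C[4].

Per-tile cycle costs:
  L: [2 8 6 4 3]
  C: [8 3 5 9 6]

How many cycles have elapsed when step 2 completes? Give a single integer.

[0] DMA t0→A (2c) ∥ CU idle ⇒ 2c, clock 2
[1] DMA t1→B (8c) ∥ CU A:t0 (8c) ⇒ 8c, clock 10
[2] DMA t2→A (6c) ∥ CU B:t1 (3c) ⇒ 6c, clock 16
[3] DMA t3→B (4c) ∥ CU A:t2 (5c) ⇒ 5c, clock 21
[4] DMA t4→A (3c) ∥ CU B:t3 (9c) ⇒ 9c, clock 30
[5] DMA idle ∥ CU A:t4 (6c) ⇒ 6c, clock 36

end_cycle[2] = 16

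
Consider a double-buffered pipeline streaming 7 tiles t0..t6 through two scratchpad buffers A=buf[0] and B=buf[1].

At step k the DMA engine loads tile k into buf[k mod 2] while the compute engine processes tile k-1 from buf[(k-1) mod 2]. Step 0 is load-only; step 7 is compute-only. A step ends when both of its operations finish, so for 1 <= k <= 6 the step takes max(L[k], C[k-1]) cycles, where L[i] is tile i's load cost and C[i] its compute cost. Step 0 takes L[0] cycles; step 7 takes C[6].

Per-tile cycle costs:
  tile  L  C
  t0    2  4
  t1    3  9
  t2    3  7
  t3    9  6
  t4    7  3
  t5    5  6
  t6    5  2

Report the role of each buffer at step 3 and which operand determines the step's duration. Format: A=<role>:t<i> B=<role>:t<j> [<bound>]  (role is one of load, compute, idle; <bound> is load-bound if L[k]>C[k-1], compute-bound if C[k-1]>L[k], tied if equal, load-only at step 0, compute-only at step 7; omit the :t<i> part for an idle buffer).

step 3: A=compute:t2 B=load:t3 [load-bound]

[0] DMA t0→A (2c) ∥ CU idle ⇒ 2c, clock 2
[1] DMA t1→B (3c) ∥ CU A:t0 (4c) ⇒ 4c, clock 6
[2] DMA t2→A (3c) ∥ CU B:t1 (9c) ⇒ 9c, clock 15
[3] DMA t3→B (9c) ∥ CU A:t2 (7c) ⇒ 9c, clock 24
[4] DMA t4→A (7c) ∥ CU B:t3 (6c) ⇒ 7c, clock 31
[5] DMA t5→B (5c) ∥ CU A:t4 (3c) ⇒ 5c, clock 36
[6] DMA t6→A (5c) ∥ CU B:t5 (6c) ⇒ 6c, clock 42
[7] DMA idle ∥ CU A:t6 (2c) ⇒ 2c, clock 44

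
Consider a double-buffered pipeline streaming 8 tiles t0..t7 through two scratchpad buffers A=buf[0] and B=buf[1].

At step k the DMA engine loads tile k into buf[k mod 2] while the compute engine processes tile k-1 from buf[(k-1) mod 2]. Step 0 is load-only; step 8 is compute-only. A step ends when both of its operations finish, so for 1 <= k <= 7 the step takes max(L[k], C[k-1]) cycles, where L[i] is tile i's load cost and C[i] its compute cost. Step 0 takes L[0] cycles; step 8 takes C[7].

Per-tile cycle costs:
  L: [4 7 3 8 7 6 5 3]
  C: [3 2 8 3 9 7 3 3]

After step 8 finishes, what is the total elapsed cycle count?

end_cycle[8] = 51

  0. 4=4c; end=4; A:t0 B:-
  1. max(7,3)=7c; end=11; A:t0 B:t1
  2. max(3,2)=3c; end=14; A:t2 B:t1
  3. max(8,8)=8c; end=22; A:t2 B:t3
  4. max(7,3)=7c; end=29; A:t4 B:t3
  5. max(6,9)=9c; end=38; A:t4 B:t5
  6. max(5,7)=7c; end=45; A:t6 B:t5
  7. max(3,3)=3c; end=48; A:t6 B:t7
  8. 3=3c; end=51; A:t6 B:t7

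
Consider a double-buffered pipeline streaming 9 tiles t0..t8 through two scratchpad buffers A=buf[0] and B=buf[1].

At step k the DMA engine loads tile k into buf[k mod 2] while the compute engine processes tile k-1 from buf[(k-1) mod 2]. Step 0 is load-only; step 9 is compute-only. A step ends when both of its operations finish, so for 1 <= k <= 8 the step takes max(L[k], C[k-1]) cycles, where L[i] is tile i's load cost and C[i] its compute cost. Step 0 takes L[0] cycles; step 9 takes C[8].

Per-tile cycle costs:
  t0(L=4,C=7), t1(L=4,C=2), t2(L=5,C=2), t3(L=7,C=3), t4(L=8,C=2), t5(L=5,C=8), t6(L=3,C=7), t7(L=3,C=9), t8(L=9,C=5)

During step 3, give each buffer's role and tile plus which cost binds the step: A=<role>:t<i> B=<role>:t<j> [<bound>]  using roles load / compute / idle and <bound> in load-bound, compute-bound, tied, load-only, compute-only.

step 3: A=compute:t2 B=load:t3 [load-bound]

  0. 4=4c; end=4; A:t0 B:-
  1. max(4,7)=7c; end=11; A:t0 B:t1
  2. max(5,2)=5c; end=16; A:t2 B:t1
  3. max(7,2)=7c; end=23; A:t2 B:t3
  4. max(8,3)=8c; end=31; A:t4 B:t3
  5. max(5,2)=5c; end=36; A:t4 B:t5
  6. max(3,8)=8c; end=44; A:t6 B:t5
  7. max(3,7)=7c; end=51; A:t6 B:t7
  8. max(9,9)=9c; end=60; A:t8 B:t7
  9. 5=5c; end=65; A:t8 B:t7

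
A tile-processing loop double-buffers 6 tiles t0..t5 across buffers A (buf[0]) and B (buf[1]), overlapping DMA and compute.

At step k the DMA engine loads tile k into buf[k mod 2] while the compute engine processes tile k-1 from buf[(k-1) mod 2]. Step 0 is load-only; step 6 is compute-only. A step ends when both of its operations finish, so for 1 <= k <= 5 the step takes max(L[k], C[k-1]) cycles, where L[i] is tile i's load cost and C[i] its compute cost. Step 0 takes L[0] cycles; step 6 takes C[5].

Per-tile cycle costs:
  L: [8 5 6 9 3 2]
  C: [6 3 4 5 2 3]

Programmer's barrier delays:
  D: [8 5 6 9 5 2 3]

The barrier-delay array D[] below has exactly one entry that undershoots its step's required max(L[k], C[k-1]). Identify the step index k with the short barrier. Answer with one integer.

k=0 barrier L[0]=8→8c, D[0]=8 ok
k=1 barrier max(L[1]=5,C[0]=6)→6c, D[1]=5 SHORT
k=2 barrier max(L[2]=6,C[1]=3)→6c, D[2]=6 ok
k=3 barrier max(L[3]=9,C[2]=4)→9c, D[3]=9 ok
k=4 barrier max(L[4]=3,C[3]=5)→5c, D[4]=5 ok
k=5 barrier max(L[5]=2,C[4]=2)→2c, D[5]=2 ok
k=6 barrier C[5]=3→3c, D[6]=3 ok

hazard at step 1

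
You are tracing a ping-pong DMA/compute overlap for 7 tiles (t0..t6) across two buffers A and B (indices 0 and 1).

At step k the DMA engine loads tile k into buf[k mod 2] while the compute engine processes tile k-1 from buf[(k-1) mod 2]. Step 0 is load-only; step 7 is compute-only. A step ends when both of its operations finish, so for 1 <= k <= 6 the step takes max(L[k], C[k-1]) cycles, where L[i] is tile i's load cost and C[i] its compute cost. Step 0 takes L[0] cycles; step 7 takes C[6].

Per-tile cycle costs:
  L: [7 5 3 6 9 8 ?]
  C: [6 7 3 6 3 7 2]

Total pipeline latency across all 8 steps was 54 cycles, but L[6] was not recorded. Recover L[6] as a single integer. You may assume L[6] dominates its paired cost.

L[6] = 9

step 0: dur = L[0]=7 = 7
step 1: dur = max(L[1]=5, C[0]=6) = 6
step 2: dur = max(L[2]=3, C[1]=7) = 7
step 3: dur = max(L[3]=6, C[2]=3) = 6
step 4: dur = max(L[4]=9, C[3]=6) = 9
step 5: dur = max(L[5]=8, C[4]=3) = 8
step 6: dur = max(L[6]=?, C[5]=7) = L[6]  (unknown; binding)
step 7: dur = C[6]=2 = 2
sum of known step durations = 45
dur[6] = total - known = 54 - 45 = 9
L[6] is the binding max in step 6, so L[6] = dur[6] = 9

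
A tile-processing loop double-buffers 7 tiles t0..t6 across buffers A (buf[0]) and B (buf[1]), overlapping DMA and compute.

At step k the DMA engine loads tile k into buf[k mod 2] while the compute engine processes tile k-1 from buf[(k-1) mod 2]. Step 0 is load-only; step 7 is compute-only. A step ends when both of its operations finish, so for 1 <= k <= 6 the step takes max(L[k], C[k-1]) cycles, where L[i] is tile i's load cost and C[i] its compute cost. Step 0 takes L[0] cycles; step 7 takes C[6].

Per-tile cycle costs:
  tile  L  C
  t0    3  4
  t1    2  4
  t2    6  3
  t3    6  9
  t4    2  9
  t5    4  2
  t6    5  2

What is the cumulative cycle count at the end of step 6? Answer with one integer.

end_cycle[6] = 42

[0] DMA t0→A (3c) ∥ CU idle ⇒ 3c, clock 3
[1] DMA t1→B (2c) ∥ CU A:t0 (4c) ⇒ 4c, clock 7
[2] DMA t2→A (6c) ∥ CU B:t1 (4c) ⇒ 6c, clock 13
[3] DMA t3→B (6c) ∥ CU A:t2 (3c) ⇒ 6c, clock 19
[4] DMA t4→A (2c) ∥ CU B:t3 (9c) ⇒ 9c, clock 28
[5] DMA t5→B (4c) ∥ CU A:t4 (9c) ⇒ 9c, clock 37
[6] DMA t6→A (5c) ∥ CU B:t5 (2c) ⇒ 5c, clock 42
[7] DMA idle ∥ CU A:t6 (2c) ⇒ 2c, clock 44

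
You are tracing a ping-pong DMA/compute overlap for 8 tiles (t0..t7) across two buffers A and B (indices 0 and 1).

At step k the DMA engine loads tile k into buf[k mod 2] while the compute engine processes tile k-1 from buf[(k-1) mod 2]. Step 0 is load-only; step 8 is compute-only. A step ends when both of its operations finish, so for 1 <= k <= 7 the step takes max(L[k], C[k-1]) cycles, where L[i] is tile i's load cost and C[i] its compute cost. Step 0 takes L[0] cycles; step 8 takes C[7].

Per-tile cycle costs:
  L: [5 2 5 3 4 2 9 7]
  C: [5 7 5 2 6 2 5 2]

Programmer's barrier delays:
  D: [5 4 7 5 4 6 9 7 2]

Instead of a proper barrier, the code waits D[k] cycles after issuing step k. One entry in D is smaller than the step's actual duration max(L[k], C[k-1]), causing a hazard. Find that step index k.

k=0 barrier L[0]=5→5c, D[0]=5 ok
k=1 barrier max(L[1]=2,C[0]=5)→5c, D[1]=4 SHORT
k=2 barrier max(L[2]=5,C[1]=7)→7c, D[2]=7 ok
k=3 barrier max(L[3]=3,C[2]=5)→5c, D[3]=5 ok
k=4 barrier max(L[4]=4,C[3]=2)→4c, D[4]=4 ok
k=5 barrier max(L[5]=2,C[4]=6)→6c, D[5]=6 ok
k=6 barrier max(L[6]=9,C[5]=2)→9c, D[6]=9 ok
k=7 barrier max(L[7]=7,C[6]=5)→7c, D[7]=7 ok
k=8 barrier C[7]=2→2c, D[8]=2 ok

hazard at step 1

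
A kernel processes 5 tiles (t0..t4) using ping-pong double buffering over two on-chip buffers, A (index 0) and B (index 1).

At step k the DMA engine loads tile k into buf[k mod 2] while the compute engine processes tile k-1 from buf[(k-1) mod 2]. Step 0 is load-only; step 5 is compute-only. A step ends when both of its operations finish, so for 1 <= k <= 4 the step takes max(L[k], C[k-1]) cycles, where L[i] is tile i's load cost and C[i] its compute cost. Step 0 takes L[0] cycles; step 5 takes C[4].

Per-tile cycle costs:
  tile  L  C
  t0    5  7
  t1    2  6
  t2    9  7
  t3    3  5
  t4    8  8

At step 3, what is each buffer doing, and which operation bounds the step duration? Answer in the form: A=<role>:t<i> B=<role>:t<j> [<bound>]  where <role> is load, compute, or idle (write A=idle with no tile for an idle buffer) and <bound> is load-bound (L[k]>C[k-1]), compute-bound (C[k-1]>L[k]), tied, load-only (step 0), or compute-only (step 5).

[0] DMA t0→A (5c) ∥ CU idle ⇒ 5c, clock 5
[1] DMA t1→B (2c) ∥ CU A:t0 (7c) ⇒ 7c, clock 12
[2] DMA t2→A (9c) ∥ CU B:t1 (6c) ⇒ 9c, clock 21
[3] DMA t3→B (3c) ∥ CU A:t2 (7c) ⇒ 7c, clock 28
[4] DMA t4→A (8c) ∥ CU B:t3 (5c) ⇒ 8c, clock 36
[5] DMA idle ∥ CU A:t4 (8c) ⇒ 8c, clock 44

step 3: A=compute:t2 B=load:t3 [compute-bound]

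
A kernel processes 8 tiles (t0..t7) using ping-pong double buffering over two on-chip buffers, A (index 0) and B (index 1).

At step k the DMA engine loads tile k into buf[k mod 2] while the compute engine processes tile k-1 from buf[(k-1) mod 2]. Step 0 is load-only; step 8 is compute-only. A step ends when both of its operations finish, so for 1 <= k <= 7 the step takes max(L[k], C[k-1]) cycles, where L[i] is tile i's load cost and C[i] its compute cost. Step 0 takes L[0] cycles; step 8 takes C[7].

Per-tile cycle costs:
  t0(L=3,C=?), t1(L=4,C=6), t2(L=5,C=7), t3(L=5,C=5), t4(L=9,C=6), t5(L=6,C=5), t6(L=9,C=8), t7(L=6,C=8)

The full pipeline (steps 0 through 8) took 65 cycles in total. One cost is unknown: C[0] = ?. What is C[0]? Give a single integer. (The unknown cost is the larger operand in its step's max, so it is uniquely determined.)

C[0] = 9

step 0 = dur = L[0]=3 = 3
step 1 = dur = max(L[1]=4, C[0]=?) = C[0]  (unknown; binding)
step 2 = dur = max(L[2]=5, C[1]=6) = 6
step 3 = dur = max(L[3]=5, C[2]=7) = 7
step 4 = dur = max(L[4]=9, C[3]=5) = 9
step 5 = dur = max(L[5]=6, C[4]=6) = 6
step 6 = dur = max(L[6]=9, C[5]=5) = 9
step 7 = dur = max(L[7]=6, C[6]=8) = 8
step 8 = dur = C[7]=8 = 8
sum of known step durations = 56
dur[1] = total - known = 65 - 56 = 9
C[0] is the binding max in step 1, so C[0] = dur[1] = 9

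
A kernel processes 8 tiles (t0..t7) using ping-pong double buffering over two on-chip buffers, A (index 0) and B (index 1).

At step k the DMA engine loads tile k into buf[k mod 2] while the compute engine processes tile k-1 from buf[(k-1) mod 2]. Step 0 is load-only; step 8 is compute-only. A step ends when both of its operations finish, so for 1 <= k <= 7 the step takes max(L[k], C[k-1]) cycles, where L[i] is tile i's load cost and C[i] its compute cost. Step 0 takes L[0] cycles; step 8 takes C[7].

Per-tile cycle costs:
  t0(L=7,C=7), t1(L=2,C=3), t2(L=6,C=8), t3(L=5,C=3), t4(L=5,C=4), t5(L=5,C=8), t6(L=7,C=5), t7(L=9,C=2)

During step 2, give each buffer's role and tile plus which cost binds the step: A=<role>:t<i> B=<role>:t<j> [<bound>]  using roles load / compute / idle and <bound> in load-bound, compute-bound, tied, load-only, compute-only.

k=0 load=t0/7c comp=- wait=7 total=7
k=1 load=t1/2c comp=t0/7c wait=7 total=14
k=2 load=t2/6c comp=t1/3c wait=6 total=20
k=3 load=t3/5c comp=t2/8c wait=8 total=28
k=4 load=t4/5c comp=t3/3c wait=5 total=33
k=5 load=t5/5c comp=t4/4c wait=5 total=38
k=6 load=t6/7c comp=t5/8c wait=8 total=46
k=7 load=t7/9c comp=t6/5c wait=9 total=55
k=8 load=- comp=t7/2c wait=2 total=57

step 2: A=load:t2 B=compute:t1 [load-bound]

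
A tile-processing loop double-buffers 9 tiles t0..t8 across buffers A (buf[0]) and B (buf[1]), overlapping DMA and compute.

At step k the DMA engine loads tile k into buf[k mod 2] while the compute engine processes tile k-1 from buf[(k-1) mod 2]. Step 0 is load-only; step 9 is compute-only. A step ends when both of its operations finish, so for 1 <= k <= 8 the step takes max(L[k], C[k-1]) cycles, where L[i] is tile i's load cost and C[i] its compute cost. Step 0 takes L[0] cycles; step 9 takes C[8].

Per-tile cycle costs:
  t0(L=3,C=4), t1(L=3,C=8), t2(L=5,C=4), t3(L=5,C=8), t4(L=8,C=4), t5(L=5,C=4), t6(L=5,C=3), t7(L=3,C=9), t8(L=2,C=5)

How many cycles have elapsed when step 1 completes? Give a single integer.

end_cycle[1] = 7

step 0: L[0]=3 → dur=3, Σ=3 | A=load:t0 B=idle [load-only]
step 1: L[1]=3 C[0]=4 → dur=4, Σ=7 | A=compute:t0 B=load:t1 [compute-bound]
step 2: L[2]=5 C[1]=8 → dur=8, Σ=15 | A=load:t2 B=compute:t1 [compute-bound]
step 3: L[3]=5 C[2]=4 → dur=5, Σ=20 | A=compute:t2 B=load:t3 [load-bound]
step 4: L[4]=8 C[3]=8 → dur=8, Σ=28 | A=load:t4 B=compute:t3 [tied]
step 5: L[5]=5 C[4]=4 → dur=5, Σ=33 | A=compute:t4 B=load:t5 [load-bound]
step 6: L[6]=5 C[5]=4 → dur=5, Σ=38 | A=load:t6 B=compute:t5 [load-bound]
step 7: L[7]=3 C[6]=3 → dur=3, Σ=41 | A=compute:t6 B=load:t7 [tied]
step 8: L[8]=2 C[7]=9 → dur=9, Σ=50 | A=load:t8 B=compute:t7 [compute-bound]
step 9: C[8]=5 → dur=5, Σ=55 | A=compute:t8 B=idle [compute-only]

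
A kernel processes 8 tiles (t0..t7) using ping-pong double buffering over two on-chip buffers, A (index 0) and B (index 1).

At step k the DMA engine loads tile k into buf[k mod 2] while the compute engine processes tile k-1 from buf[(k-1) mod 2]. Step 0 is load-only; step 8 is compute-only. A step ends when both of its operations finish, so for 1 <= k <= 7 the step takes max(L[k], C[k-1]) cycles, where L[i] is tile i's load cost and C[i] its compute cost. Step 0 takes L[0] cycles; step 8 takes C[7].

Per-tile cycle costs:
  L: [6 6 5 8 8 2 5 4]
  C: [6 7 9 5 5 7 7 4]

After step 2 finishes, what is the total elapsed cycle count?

k=0 load=t0/6c comp=- wait=6 total=6
k=1 load=t1/6c comp=t0/6c wait=6 total=12
k=2 load=t2/5c comp=t1/7c wait=7 total=19
k=3 load=t3/8c comp=t2/9c wait=9 total=28
k=4 load=t4/8c comp=t3/5c wait=8 total=36
k=5 load=t5/2c comp=t4/5c wait=5 total=41
k=6 load=t6/5c comp=t5/7c wait=7 total=48
k=7 load=t7/4c comp=t6/7c wait=7 total=55
k=8 load=- comp=t7/4c wait=4 total=59

end_cycle[2] = 19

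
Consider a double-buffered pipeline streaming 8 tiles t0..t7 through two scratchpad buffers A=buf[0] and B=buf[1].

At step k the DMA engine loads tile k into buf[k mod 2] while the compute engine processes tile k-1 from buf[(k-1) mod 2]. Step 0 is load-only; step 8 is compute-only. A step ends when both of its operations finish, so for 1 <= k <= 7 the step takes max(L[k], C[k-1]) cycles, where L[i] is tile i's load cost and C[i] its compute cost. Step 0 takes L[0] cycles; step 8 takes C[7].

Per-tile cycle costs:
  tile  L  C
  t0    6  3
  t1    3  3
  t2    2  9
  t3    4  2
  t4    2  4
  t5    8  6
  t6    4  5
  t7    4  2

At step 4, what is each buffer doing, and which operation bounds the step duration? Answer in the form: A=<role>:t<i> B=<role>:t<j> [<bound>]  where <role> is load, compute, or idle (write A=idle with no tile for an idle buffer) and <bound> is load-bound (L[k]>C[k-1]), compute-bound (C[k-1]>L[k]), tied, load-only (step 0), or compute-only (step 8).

[0] DMA t0→A (6c) ∥ CU idle ⇒ 6c, clock 6
[1] DMA t1→B (3c) ∥ CU A:t0 (3c) ⇒ 3c, clock 9
[2] DMA t2→A (2c) ∥ CU B:t1 (3c) ⇒ 3c, clock 12
[3] DMA t3→B (4c) ∥ CU A:t2 (9c) ⇒ 9c, clock 21
[4] DMA t4→A (2c) ∥ CU B:t3 (2c) ⇒ 2c, clock 23
[5] DMA t5→B (8c) ∥ CU A:t4 (4c) ⇒ 8c, clock 31
[6] DMA t6→A (4c) ∥ CU B:t5 (6c) ⇒ 6c, clock 37
[7] DMA t7→B (4c) ∥ CU A:t6 (5c) ⇒ 5c, clock 42
[8] DMA idle ∥ CU B:t7 (2c) ⇒ 2c, clock 44

step 4: A=load:t4 B=compute:t3 [tied]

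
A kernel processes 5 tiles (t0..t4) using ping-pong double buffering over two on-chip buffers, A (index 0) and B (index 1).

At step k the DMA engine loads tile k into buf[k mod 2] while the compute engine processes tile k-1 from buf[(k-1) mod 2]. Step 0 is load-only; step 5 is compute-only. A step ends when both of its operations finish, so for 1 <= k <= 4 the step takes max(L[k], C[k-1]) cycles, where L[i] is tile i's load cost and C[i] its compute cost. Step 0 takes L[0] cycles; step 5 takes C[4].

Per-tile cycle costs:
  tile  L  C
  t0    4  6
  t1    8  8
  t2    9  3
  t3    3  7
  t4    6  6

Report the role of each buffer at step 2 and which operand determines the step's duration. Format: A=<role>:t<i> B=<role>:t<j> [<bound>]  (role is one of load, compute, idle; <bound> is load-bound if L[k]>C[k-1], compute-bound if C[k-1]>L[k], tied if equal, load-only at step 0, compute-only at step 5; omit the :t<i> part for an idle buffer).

step 2: A=load:t2 B=compute:t1 [load-bound]

k=0 load=t0/4c comp=- wait=4 total=4
k=1 load=t1/8c comp=t0/6c wait=8 total=12
k=2 load=t2/9c comp=t1/8c wait=9 total=21
k=3 load=t3/3c comp=t2/3c wait=3 total=24
k=4 load=t4/6c comp=t3/7c wait=7 total=31
k=5 load=- comp=t4/6c wait=6 total=37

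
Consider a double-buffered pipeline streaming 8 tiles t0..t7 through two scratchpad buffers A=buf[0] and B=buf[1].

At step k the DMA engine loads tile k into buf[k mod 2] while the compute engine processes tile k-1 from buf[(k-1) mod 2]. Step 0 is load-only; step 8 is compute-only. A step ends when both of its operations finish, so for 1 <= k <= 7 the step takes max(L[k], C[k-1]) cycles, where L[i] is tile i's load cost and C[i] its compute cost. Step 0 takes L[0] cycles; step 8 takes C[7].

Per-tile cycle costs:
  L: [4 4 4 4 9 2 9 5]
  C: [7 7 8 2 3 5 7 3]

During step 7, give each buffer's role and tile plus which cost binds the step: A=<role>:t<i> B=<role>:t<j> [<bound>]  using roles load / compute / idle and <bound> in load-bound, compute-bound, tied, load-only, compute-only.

step 7: A=compute:t6 B=load:t7 [compute-bound]

  0. 4=4c; end=4; A:t0 B:-
  1. max(4,7)=7c; end=11; A:t0 B:t1
  2. max(4,7)=7c; end=18; A:t2 B:t1
  3. max(4,8)=8c; end=26; A:t2 B:t3
  4. max(9,2)=9c; end=35; A:t4 B:t3
  5. max(2,3)=3c; end=38; A:t4 B:t5
  6. max(9,5)=9c; end=47; A:t6 B:t5
  7. max(5,7)=7c; end=54; A:t6 B:t7
  8. 3=3c; end=57; A:t6 B:t7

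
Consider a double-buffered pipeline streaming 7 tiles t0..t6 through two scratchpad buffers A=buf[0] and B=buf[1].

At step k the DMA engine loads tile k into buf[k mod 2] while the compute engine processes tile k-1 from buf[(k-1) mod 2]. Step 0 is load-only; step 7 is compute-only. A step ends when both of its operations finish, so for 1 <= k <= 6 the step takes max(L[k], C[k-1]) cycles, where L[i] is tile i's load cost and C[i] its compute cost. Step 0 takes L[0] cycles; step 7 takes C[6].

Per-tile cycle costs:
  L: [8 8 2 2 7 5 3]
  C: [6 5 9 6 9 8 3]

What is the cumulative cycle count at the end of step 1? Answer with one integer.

  0. 8=8c; end=8; A:t0 B:-
  1. max(8,6)=8c; end=16; A:t0 B:t1
  2. max(2,5)=5c; end=21; A:t2 B:t1
  3. max(2,9)=9c; end=30; A:t2 B:t3
  4. max(7,6)=7c; end=37; A:t4 B:t3
  5. max(5,9)=9c; end=46; A:t4 B:t5
  6. max(3,8)=8c; end=54; A:t6 B:t5
  7. 3=3c; end=57; A:t6 B:t5

end_cycle[1] = 16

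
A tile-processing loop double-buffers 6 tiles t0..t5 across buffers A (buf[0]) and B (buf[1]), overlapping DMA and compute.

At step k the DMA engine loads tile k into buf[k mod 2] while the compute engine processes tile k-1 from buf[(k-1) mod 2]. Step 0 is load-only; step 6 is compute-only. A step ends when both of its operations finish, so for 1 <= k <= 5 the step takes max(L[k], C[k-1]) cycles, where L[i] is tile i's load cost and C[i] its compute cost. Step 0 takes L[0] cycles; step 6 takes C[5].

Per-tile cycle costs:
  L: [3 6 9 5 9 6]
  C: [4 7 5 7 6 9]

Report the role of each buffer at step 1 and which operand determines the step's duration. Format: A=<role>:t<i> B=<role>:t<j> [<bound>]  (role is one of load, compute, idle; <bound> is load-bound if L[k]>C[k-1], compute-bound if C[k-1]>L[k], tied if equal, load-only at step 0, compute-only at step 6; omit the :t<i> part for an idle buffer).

step 1: A=compute:t0 B=load:t1 [load-bound]

step 0: L[0]=3 → dur=3, Σ=3 | A=load:t0 B=idle [load-only]
step 1: L[1]=6 C[0]=4 → dur=6, Σ=9 | A=compute:t0 B=load:t1 [load-bound]
step 2: L[2]=9 C[1]=7 → dur=9, Σ=18 | A=load:t2 B=compute:t1 [load-bound]
step 3: L[3]=5 C[2]=5 → dur=5, Σ=23 | A=compute:t2 B=load:t3 [tied]
step 4: L[4]=9 C[3]=7 → dur=9, Σ=32 | A=load:t4 B=compute:t3 [load-bound]
step 5: L[5]=6 C[4]=6 → dur=6, Σ=38 | A=compute:t4 B=load:t5 [tied]
step 6: C[5]=9 → dur=9, Σ=47 | A=idle B=compute:t5 [compute-only]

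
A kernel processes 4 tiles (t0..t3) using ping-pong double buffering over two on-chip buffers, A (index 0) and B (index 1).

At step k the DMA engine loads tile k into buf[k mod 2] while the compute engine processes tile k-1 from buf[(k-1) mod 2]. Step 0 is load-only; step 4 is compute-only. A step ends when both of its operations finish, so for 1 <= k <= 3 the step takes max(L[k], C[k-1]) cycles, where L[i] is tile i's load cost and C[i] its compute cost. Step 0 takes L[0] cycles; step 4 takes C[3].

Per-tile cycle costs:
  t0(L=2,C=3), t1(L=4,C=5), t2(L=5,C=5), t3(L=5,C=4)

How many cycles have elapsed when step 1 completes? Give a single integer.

end_cycle[1] = 6

step 0: L[0]=2 → dur=2, Σ=2 | A=load:t0 B=idle [load-only]
step 1: L[1]=4 C[0]=3 → dur=4, Σ=6 | A=compute:t0 B=load:t1 [load-bound]
step 2: L[2]=5 C[1]=5 → dur=5, Σ=11 | A=load:t2 B=compute:t1 [tied]
step 3: L[3]=5 C[2]=5 → dur=5, Σ=16 | A=compute:t2 B=load:t3 [tied]
step 4: C[3]=4 → dur=4, Σ=20 | A=idle B=compute:t3 [compute-only]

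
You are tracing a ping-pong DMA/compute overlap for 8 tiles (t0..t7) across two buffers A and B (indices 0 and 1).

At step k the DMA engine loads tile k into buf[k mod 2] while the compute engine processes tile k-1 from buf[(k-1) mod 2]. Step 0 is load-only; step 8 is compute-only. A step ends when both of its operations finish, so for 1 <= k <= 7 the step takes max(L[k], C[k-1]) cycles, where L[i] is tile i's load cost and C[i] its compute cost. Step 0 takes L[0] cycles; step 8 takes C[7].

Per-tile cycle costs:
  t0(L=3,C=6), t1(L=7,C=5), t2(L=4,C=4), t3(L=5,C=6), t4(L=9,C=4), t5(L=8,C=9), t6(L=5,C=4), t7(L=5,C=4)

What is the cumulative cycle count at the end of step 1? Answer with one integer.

step 0: L[0]=3 → dur=3, Σ=3 | A=load:t0 B=idle [load-only]
step 1: L[1]=7 C[0]=6 → dur=7, Σ=10 | A=compute:t0 B=load:t1 [load-bound]
step 2: L[2]=4 C[1]=5 → dur=5, Σ=15 | A=load:t2 B=compute:t1 [compute-bound]
step 3: L[3]=5 C[2]=4 → dur=5, Σ=20 | A=compute:t2 B=load:t3 [load-bound]
step 4: L[4]=9 C[3]=6 → dur=9, Σ=29 | A=load:t4 B=compute:t3 [load-bound]
step 5: L[5]=8 C[4]=4 → dur=8, Σ=37 | A=compute:t4 B=load:t5 [load-bound]
step 6: L[6]=5 C[5]=9 → dur=9, Σ=46 | A=load:t6 B=compute:t5 [compute-bound]
step 7: L[7]=5 C[6]=4 → dur=5, Σ=51 | A=compute:t6 B=load:t7 [load-bound]
step 8: C[7]=4 → dur=4, Σ=55 | A=idle B=compute:t7 [compute-only]

end_cycle[1] = 10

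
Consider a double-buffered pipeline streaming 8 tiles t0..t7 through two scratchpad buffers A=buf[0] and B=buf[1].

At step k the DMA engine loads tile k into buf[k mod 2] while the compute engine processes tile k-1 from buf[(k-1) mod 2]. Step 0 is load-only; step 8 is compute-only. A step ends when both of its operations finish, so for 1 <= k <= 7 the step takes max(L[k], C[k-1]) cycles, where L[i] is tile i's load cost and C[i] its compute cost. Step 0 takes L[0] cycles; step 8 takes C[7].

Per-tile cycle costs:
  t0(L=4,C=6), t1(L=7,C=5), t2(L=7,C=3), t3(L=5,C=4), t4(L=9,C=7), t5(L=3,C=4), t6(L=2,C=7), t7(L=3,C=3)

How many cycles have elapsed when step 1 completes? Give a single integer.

end_cycle[1] = 11

  0. 4=4c; end=4; A:t0 B:-
  1. max(7,6)=7c; end=11; A:t0 B:t1
  2. max(7,5)=7c; end=18; A:t2 B:t1
  3. max(5,3)=5c; end=23; A:t2 B:t3
  4. max(9,4)=9c; end=32; A:t4 B:t3
  5. max(3,7)=7c; end=39; A:t4 B:t5
  6. max(2,4)=4c; end=43; A:t6 B:t5
  7. max(3,7)=7c; end=50; A:t6 B:t7
  8. 3=3c; end=53; A:t6 B:t7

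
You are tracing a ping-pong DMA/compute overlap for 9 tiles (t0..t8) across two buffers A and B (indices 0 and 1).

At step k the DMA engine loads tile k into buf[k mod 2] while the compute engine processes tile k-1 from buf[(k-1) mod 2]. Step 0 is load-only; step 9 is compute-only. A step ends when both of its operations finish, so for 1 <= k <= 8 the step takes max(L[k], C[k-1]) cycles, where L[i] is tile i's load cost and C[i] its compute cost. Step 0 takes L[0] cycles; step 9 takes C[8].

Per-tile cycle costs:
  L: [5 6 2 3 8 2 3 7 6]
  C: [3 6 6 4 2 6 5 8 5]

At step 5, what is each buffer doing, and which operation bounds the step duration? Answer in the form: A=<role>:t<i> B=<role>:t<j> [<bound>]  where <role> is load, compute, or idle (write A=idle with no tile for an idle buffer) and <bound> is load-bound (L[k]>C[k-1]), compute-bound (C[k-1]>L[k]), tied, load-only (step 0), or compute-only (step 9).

step 5: A=compute:t4 B=load:t5 [tied]

[0] DMA t0→A (5c) ∥ CU idle ⇒ 5c, clock 5
[1] DMA t1→B (6c) ∥ CU A:t0 (3c) ⇒ 6c, clock 11
[2] DMA t2→A (2c) ∥ CU B:t1 (6c) ⇒ 6c, clock 17
[3] DMA t3→B (3c) ∥ CU A:t2 (6c) ⇒ 6c, clock 23
[4] DMA t4→A (8c) ∥ CU B:t3 (4c) ⇒ 8c, clock 31
[5] DMA t5→B (2c) ∥ CU A:t4 (2c) ⇒ 2c, clock 33
[6] DMA t6→A (3c) ∥ CU B:t5 (6c) ⇒ 6c, clock 39
[7] DMA t7→B (7c) ∥ CU A:t6 (5c) ⇒ 7c, clock 46
[8] DMA t8→A (6c) ∥ CU B:t7 (8c) ⇒ 8c, clock 54
[9] DMA idle ∥ CU A:t8 (5c) ⇒ 5c, clock 59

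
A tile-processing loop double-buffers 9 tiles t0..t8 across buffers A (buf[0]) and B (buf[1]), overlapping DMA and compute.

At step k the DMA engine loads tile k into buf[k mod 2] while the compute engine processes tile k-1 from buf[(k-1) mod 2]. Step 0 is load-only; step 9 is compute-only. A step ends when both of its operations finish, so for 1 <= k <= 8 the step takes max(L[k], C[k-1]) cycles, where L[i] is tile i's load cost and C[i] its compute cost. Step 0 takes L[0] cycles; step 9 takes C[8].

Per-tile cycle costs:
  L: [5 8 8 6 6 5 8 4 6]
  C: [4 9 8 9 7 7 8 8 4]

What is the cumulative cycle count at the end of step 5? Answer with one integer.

k=0 load=t0/5c comp=- wait=5 total=5
k=1 load=t1/8c comp=t0/4c wait=8 total=13
k=2 load=t2/8c comp=t1/9c wait=9 total=22
k=3 load=t3/6c comp=t2/8c wait=8 total=30
k=4 load=t4/6c comp=t3/9c wait=9 total=39
k=5 load=t5/5c comp=t4/7c wait=7 total=46
k=6 load=t6/8c comp=t5/7c wait=8 total=54
k=7 load=t7/4c comp=t6/8c wait=8 total=62
k=8 load=t8/6c comp=t7/8c wait=8 total=70
k=9 load=- comp=t8/4c wait=4 total=74

end_cycle[5] = 46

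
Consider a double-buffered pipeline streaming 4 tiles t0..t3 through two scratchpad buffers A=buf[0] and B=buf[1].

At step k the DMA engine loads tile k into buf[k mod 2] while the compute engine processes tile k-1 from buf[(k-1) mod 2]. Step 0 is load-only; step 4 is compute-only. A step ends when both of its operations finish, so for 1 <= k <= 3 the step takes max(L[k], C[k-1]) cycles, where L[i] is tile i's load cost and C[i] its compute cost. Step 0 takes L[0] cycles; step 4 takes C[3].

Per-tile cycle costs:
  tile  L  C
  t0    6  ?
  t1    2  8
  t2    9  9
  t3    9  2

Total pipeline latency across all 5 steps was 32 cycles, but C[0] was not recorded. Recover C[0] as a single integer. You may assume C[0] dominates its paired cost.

step 0 | dur = L[0]=6 = 6
step 1 | dur = max(L[1]=2, C[0]=?) = C[0]  (unknown; binding)
step 2 | dur = max(L[2]=9, C[1]=8) = 9
step 3 | dur = max(L[3]=9, C[2]=9) = 9
step 4 | dur = C[3]=2 = 2
sum of known step durations = 26
dur[1] = total - known = 32 - 26 = 6
C[0] is the binding max in step 1, so C[0] = dur[1] = 6

C[0] = 6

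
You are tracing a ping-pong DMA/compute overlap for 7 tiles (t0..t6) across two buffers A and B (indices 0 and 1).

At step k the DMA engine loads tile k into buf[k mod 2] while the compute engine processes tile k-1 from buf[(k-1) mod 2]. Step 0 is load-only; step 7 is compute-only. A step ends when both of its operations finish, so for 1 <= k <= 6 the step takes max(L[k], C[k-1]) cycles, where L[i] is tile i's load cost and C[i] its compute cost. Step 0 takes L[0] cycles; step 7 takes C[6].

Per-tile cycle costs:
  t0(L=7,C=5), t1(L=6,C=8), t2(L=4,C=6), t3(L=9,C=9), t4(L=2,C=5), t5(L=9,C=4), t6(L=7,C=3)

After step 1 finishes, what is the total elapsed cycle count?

step 0: L[0]=7 → dur=7, Σ=7 | A=load:t0 B=idle [load-only]
step 1: L[1]=6 C[0]=5 → dur=6, Σ=13 | A=compute:t0 B=load:t1 [load-bound]
step 2: L[2]=4 C[1]=8 → dur=8, Σ=21 | A=load:t2 B=compute:t1 [compute-bound]
step 3: L[3]=9 C[2]=6 → dur=9, Σ=30 | A=compute:t2 B=load:t3 [load-bound]
step 4: L[4]=2 C[3]=9 → dur=9, Σ=39 | A=load:t4 B=compute:t3 [compute-bound]
step 5: L[5]=9 C[4]=5 → dur=9, Σ=48 | A=compute:t4 B=load:t5 [load-bound]
step 6: L[6]=7 C[5]=4 → dur=7, Σ=55 | A=load:t6 B=compute:t5 [load-bound]
step 7: C[6]=3 → dur=3, Σ=58 | A=compute:t6 B=idle [compute-only]

end_cycle[1] = 13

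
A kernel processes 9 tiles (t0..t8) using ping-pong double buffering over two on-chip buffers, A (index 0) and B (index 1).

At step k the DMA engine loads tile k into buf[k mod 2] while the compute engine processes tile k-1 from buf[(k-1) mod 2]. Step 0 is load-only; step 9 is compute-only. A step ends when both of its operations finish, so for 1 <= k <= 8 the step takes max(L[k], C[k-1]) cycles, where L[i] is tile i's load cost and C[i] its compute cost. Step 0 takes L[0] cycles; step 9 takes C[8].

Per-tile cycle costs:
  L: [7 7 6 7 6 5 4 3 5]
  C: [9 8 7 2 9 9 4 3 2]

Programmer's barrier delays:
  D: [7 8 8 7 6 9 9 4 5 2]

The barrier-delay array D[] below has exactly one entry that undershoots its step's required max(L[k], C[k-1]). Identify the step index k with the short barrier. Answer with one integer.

k=0 barrier L[0]=7→7c, D[0]=7 ok
k=1 barrier max(L[1]=7,C[0]=9)→9c, D[1]=8 SHORT
k=2 barrier max(L[2]=6,C[1]=8)→8c, D[2]=8 ok
k=3 barrier max(L[3]=7,C[2]=7)→7c, D[3]=7 ok
k=4 barrier max(L[4]=6,C[3]=2)→6c, D[4]=6 ok
k=5 barrier max(L[5]=5,C[4]=9)→9c, D[5]=9 ok
k=6 barrier max(L[6]=4,C[5]=9)→9c, D[6]=9 ok
k=7 barrier max(L[7]=3,C[6]=4)→4c, D[7]=4 ok
k=8 barrier max(L[8]=5,C[7]=3)→5c, D[8]=5 ok
k=9 barrier C[8]=2→2c, D[9]=2 ok

hazard at step 1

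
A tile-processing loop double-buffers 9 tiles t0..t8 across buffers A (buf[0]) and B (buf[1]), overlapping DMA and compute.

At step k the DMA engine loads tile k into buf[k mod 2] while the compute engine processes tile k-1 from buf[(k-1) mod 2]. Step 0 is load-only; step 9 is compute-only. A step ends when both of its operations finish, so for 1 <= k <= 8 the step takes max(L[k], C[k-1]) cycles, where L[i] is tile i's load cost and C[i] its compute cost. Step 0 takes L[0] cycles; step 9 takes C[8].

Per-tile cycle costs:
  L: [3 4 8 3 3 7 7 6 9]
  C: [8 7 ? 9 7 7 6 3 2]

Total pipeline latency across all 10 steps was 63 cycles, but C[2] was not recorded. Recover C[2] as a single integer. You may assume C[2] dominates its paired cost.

C[2] = 4

step 0 → dur = L[0]=3 = 3
step 1 → dur = max(L[1]=4, C[0]=8) = 8
step 2 → dur = max(L[2]=8, C[1]=7) = 8
step 3 → dur = max(L[3]=3, C[2]=?) = C[2]  (unknown; binding)
step 4 → dur = max(L[4]=3, C[3]=9) = 9
step 5 → dur = max(L[5]=7, C[4]=7) = 7
step 6 → dur = max(L[6]=7, C[5]=7) = 7
step 7 → dur = max(L[7]=6, C[6]=6) = 6
step 8 → dur = max(L[8]=9, C[7]=3) = 9
step 9 → dur = C[8]=2 = 2
sum of known step durations = 59
dur[3] = total - known = 63 - 59 = 4
C[2] is the binding max in step 3, so C[2] = dur[3] = 4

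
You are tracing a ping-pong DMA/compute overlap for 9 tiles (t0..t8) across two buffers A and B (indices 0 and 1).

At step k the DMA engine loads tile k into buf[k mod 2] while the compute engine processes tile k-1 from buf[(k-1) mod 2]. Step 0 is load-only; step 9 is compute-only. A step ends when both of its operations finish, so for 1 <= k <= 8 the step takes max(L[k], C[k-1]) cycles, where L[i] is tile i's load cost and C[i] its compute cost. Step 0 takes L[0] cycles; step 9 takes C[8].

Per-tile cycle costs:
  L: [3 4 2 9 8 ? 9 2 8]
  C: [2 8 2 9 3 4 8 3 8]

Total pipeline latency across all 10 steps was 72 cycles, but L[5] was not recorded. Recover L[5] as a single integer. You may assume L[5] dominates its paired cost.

L[5] = 6

step 0 | dur = L[0]=3 = 3
step 1 | dur = max(L[1]=4, C[0]=2) = 4
step 2 | dur = max(L[2]=2, C[1]=8) = 8
step 3 | dur = max(L[3]=9, C[2]=2) = 9
step 4 | dur = max(L[4]=8, C[3]=9) = 9
step 5 | dur = max(L[5]=?, C[4]=3) = L[5]  (unknown; binding)
step 6 | dur = max(L[6]=9, C[5]=4) = 9
step 7 | dur = max(L[7]=2, C[6]=8) = 8
step 8 | dur = max(L[8]=8, C[7]=3) = 8
step 9 | dur = C[8]=8 = 8
sum of known step durations = 66
dur[5] = total - known = 72 - 66 = 6
L[5] is the binding max in step 5, so L[5] = dur[5] = 6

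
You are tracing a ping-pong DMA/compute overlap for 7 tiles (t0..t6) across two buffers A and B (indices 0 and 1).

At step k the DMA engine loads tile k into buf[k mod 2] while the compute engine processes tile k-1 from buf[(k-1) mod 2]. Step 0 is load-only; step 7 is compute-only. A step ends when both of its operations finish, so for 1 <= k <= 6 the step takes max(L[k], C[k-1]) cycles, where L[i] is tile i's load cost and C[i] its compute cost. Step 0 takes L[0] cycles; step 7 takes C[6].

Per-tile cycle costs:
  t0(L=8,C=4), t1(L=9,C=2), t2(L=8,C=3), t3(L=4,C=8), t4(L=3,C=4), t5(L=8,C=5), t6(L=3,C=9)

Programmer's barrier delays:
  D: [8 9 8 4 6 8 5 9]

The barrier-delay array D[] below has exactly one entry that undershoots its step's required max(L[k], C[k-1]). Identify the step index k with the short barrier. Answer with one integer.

hazard at step 4

step 0: need L[0]=8 = 8; D[0]=8 ok
step 1: need max(L[1]=9,C[0]=4) = 9; D[1]=9 ok
step 2: need max(L[2]=8,C[1]=2) = 8; D[2]=8 ok
step 3: need max(L[3]=4,C[2]=3) = 4; D[3]=4 ok
step 4: need max(L[4]=3,C[3]=8) = 8; D[4]=6 SHORT
step 5: need max(L[5]=8,C[4]=4) = 8; D[5]=8 ok
step 6: need max(L[6]=3,C[5]=5) = 5; D[6]=5 ok
step 7: need C[6]=9 = 9; D[7]=9 ok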